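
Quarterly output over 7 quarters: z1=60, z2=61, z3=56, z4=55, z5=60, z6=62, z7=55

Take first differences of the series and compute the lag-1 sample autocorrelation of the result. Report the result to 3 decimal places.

-0.088

First differences Δz: 1, -5, -1, 5, 2, -7
Mean of differences = -0.8333
Numerator Σ(Δz_t−Δz̄)(Δz_{t+1}−Δz̄) = -8.8611
Denominator Σ(Δz_t−Δz̄)² = 100.8333
r_1(Δz) = -8.8611 / 100.8333 = -0.088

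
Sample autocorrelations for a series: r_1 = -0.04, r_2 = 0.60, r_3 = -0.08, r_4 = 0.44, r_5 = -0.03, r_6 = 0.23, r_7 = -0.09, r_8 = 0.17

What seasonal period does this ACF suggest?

2

The largest autocorrelation is r_2 = 0.60, with weaker echoes at lags 4 (0.44), 6 (0.23) and 8 (0.17); the remaining lags stay at or below -0.03.
The dominant spike at lag 2 indicates a seasonal period of 2.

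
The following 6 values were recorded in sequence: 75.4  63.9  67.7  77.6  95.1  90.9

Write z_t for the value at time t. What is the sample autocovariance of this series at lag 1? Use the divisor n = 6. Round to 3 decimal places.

67.151

Mean z̄ = (75.4 + 63.9 + 67.7 + 77.6 + 95.1 + 90.9)/6 = 78.4333
Deviations: -3.0333, -14.5333, -10.7333, -0.8333, 16.6667, 12.4667
Σ_{t=1}^{5}(z_t−z̄)(z_{t+1}−z̄) = 402.9089
γ_1 = 402.9089 / 6 = 67.151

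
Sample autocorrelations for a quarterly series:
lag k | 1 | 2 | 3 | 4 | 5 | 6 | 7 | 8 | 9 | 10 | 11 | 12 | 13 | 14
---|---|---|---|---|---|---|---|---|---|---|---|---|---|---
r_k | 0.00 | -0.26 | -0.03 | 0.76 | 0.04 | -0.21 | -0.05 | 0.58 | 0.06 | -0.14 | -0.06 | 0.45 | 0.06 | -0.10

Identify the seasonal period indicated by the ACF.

4

The largest autocorrelation is r_4 = 0.76, with weaker echoes at lags 8 (0.58) and 12 (0.45); the remaining lags stay at or below 0.06.
The dominant spike at lag 4 indicates a seasonal period of 4.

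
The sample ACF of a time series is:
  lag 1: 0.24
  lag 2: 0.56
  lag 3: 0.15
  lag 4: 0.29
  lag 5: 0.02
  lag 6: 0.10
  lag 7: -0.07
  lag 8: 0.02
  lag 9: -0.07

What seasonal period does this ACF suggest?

2

The largest autocorrelation is r_2 = 0.56, with a weaker echo at lag 4 (0.29); the remaining lags stay at or below 0.24.
The dominant spike at lag 2 indicates a seasonal period of 2.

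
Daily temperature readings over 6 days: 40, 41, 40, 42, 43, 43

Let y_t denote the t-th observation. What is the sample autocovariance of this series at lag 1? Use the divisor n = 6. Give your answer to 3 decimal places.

0.625

Mean ȳ = (40 + 41 + 40 + 42 + 43 + 43)/6 = 41.5000
Σ_{t=1}^{5}(y_t−ȳ)(y_{t+1}−ȳ) = 3.7500
γ_1 = 3.7500 / 6 = 0.625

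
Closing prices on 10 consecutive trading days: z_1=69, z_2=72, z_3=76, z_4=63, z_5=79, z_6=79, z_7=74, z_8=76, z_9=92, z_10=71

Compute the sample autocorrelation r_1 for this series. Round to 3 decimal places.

-0.163

Mean z̄ = (69 + 72 + 76 + 63 + 79 + 79 + 74 + 76 + 92 + 71)/10 = 75.1000
Numerator Σ_{t=1}^{9}(z_t−z̄)(z_{t+1}−z̄) = -86.1100
Denominator Σ(z_t−z̄)² = 528.9000
r_1 = -86.1100 / 528.9000 = -0.163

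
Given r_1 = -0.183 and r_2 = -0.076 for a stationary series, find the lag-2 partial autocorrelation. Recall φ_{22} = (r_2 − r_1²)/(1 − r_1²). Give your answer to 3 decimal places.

φ_{22} = (r_2 − r_1²) / (1 − r_1²)
r_1² = (-0.183)² = 0.033489
Numerator = -0.076 − 0.0335 = -0.1095; denominator = 1 − 0.0335 = 0.9665
φ_{22} = -0.1095 / 0.9665 = -0.113

-0.113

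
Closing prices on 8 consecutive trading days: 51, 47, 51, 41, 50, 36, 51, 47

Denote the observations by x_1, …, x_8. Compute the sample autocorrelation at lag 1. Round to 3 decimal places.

-0.565

Mean x̄ = (51 + 47 + 51 + 41 + 50 + 36 + 51 + 47)/8 = 46.7500
Deviations from mean: 4.2500, 0.2500, 4.2500, -5.7500, 3.2500, -10.7500, 4.2500, 0.2500
Numerator Σ_{t=1}^{7}(x_t−x̄)(x_{t+1}−x̄) = -120.5625
Denominator Σ(x_t−x̄)² = 213.5000
r_1 = -120.5625 / 213.5000 = -0.565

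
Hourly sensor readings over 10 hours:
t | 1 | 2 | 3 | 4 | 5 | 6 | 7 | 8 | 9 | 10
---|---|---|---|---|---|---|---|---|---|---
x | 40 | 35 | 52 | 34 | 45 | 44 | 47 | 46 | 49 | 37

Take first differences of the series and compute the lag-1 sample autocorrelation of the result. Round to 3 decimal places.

-0.695

First differences Δx: -5, 17, -18, 11, -1, 3, -1, 3, -12
Mean of differences = -0.3333
Numerator Σ(Δx_t−Δx̄)(Δx_{t+1}−Δx̄) = -640.4444
Denominator Σ(Δx_t−Δx̄)² = 922.0000
r_1(Δx) = -640.4444 / 922.0000 = -0.695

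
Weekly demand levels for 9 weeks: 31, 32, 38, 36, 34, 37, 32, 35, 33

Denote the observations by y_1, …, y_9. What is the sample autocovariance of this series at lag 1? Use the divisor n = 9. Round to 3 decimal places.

-0.487

Mean ȳ = (31 + 32 + 38 + 36 + 34 + 37 + 32 + 35 + 33)/9 = 34.2222
Σ_{t=1}^{8}(y_t−ȳ)(y_{t+1}−ȳ) = -4.3827
γ_1 = -4.3827 / 9 = -0.487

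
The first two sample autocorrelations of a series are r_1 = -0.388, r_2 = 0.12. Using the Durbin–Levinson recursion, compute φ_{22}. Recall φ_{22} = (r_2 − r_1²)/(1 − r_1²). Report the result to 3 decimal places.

-0.036

φ_{22} = (r_2 − r_1²) / (1 − r_1²)
r_1² = (-0.388)² = 0.150544
Numerator = 0.12 − 0.1505 = -0.0305; denominator = 1 − 0.1505 = 0.8495
φ_{22} = -0.0305 / 0.8495 = -0.036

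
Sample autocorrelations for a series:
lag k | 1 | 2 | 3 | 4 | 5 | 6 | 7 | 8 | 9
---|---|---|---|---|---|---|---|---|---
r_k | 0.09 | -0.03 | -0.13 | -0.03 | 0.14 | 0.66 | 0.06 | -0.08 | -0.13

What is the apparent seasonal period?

6

The largest autocorrelation is r_6 = 0.66; the remaining lags stay at or below 0.14.
The dominant spike at lag 6 indicates a seasonal period of 6.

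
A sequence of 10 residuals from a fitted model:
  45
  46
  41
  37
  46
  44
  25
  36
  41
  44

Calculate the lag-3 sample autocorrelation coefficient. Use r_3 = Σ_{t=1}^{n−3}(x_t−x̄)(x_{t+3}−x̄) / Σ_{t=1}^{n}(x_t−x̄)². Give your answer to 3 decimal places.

Mean x̄ = (45 + 46 + 41 + 37 + 46 + 44 + 25 + 36 + 41 + 44)/10 = 40.5000
Numerator Σ_{t=1}^{7}(x_t−x̄)(x_{t+3}−x̄) = -6.7500
Denominator Σ(x_t−x̄)² = 378.5000
r_3 = -6.7500 / 378.5000 = -0.018

-0.018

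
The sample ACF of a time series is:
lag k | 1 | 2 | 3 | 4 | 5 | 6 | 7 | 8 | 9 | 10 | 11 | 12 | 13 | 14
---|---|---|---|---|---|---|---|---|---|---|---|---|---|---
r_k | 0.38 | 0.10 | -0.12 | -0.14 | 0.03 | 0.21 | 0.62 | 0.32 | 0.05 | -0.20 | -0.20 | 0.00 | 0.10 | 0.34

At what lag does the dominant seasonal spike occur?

The largest autocorrelation is r_7 = 0.62; the remaining lags stay at or below 0.38. The elevated value at lag 1 (0.38), dropping to 0.10 at lag 2, reflects decaying short-term dependence rather than seasonality.
The dominant spike at lag 7 indicates a seasonal period of 7.

7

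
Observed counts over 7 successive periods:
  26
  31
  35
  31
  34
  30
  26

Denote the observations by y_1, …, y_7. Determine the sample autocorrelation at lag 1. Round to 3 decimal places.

0.069

Mean ȳ = (26 + 31 + 35 + 31 + 34 + 30 + 26)/7 = 30.4286
Deviations from mean: -4.4286, 0.5714, 4.5714, 0.5714, 3.5714, -0.4286, -4.4286
Σ(y_t−ȳ)(y_{t+1}−ȳ) = (-2.5306) + (2.6122) + (2.6122) + (2.0408) + (-1.5306) + (1.8980) = 5.1020
Denominator Σ(y_t−ȳ)² = 73.7143
r_1 = 5.1020 / 73.7143 = 0.069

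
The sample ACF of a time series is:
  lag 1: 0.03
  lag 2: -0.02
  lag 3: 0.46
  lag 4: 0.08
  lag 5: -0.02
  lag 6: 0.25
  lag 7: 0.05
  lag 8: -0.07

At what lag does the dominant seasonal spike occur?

The largest autocorrelation is r_3 = 0.46, with a weaker echo at lag 6 (0.25); the remaining lags stay at or below 0.08.
The dominant spike at lag 3 indicates a seasonal period of 3.

3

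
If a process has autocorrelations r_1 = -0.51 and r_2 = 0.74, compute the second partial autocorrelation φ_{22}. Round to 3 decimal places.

φ_{22} = (r_2 − r_1²) / (1 − r_1²)
r_1² = (-0.51)² = 0.2601
Numerator = 0.74 − 0.2601 = 0.4799; denominator = 1 − 0.2601 = 0.7399
φ_{22} = 0.4799 / 0.7399 = 0.649

0.649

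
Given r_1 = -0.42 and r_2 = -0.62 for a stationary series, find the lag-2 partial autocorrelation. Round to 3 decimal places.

φ_{22} = (r_2 − r_1²) / (1 − r_1²)
r_1² = (-0.42)² = 0.1764
Numerator = -0.62 − 0.1764 = -0.7964; denominator = 1 − 0.1764 = 0.8236
φ_{22} = -0.7964 / 0.8236 = -0.967

-0.967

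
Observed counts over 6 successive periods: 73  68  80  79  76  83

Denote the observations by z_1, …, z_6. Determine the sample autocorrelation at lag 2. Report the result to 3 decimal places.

-0.131

Mean z̄ = (73 + 68 + 80 + 79 + 76 + 83)/6 = 76.5000
Deviations from mean: -3.5000, -8.5000, 3.5000, 2.5000, -0.5000, 6.5000
Σ(z_t−z̄)(z_{t+2}−z̄) = (-12.2500) + (-21.2500) + (-1.7500) + (16.2500) = -19.0000
Denominator Σ(z_t−z̄)² = 145.5000
r_2 = -19.0000 / 145.5000 = -0.131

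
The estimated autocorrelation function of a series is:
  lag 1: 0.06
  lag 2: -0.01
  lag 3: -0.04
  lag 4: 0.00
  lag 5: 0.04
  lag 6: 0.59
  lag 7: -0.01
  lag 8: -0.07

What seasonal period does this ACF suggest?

6

The largest autocorrelation is r_6 = 0.59; the remaining lags stay at or below 0.06.
The dominant spike at lag 6 indicates a seasonal period of 6.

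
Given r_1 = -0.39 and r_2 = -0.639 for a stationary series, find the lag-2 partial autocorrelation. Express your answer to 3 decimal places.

φ_{22} = (r_2 − r_1²) / (1 − r_1²)
r_1² = (-0.39)² = 0.1521
Numerator = -0.639 − 0.1521 = -0.7911; denominator = 1 − 0.1521 = 0.8479
φ_{22} = -0.7911 / 0.8479 = -0.933

-0.933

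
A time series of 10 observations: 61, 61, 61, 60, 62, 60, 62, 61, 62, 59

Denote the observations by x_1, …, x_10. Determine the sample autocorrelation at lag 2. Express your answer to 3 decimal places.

Mean x̄ = (61 + 61 + 61 + 60 + 62 + 60 + 62 + 61 + 62 + 59)/10 = 60.9000
Numerator Σ_{t=1}^{8}(x_t−x̄)(x_{t+2}−x̄) = 2.9800
Denominator Σ(x_t−x̄)² = 8.9000
r_2 = 2.9800 / 8.9000 = 0.335

0.335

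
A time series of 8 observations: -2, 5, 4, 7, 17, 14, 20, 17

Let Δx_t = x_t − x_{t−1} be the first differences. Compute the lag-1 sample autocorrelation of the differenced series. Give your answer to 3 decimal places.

-0.583

First differences Δx: 7, -1, 3, 10, -3, 6, -3
Mean of differences = 2.7143
Numerator Σ(Δx_t−Δx̄)(Δx_{t+1}−Δx̄) = -94.0816
Denominator Σ(Δx_t−Δx̄)² = 161.4286
r_1(Δx) = -94.0816 / 161.4286 = -0.583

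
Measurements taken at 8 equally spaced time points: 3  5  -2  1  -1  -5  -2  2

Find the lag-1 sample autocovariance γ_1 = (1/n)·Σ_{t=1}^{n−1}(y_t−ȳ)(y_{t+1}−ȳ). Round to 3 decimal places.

Mean ȳ = (3 + 5 − 2 + 1 − 1 − 5 − 2 + 2)/8 = 0.1250
Deviations: 2.8750, 4.8750, -2.1250, 0.8750, -1.1250, -5.1250, -2.1250, 1.8750
Σ_{t=1}^{7}(y_t−ȳ)(y_{t+1}−ȳ) = 13.4844
γ_1 = 13.4844 / 8 = 1.686

1.686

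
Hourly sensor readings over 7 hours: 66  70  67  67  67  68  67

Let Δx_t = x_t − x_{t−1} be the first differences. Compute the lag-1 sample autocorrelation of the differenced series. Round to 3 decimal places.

First differences Δx: 4, -3, 0, 0, 1, -1
Mean of differences = 0.1667
Numerator Σ(Δx_t−Δx̄)(Δx_{t+1}−Δx̄) = -12.6944
Denominator Σ(Δx_t−Δx̄)² = 26.8333
r_1(Δx) = -12.6944 / 26.8333 = -0.473

-0.473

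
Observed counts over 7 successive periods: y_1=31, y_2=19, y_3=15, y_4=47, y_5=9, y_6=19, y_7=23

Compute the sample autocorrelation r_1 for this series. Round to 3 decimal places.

Mean ȳ = (31 + 19 + 15 + 47 + 9 + 19 + 23)/7 = 23.2857
Deviations from mean: 7.7143, -4.2857, -8.2857, 23.7143, -14.2857, -4.2857, -0.2857
Σ(y_t−ȳ)(y_{t+1}−ȳ) = (-33.0612) + (35.5102) + (-196.4898) + (-338.7755) + (61.2245) + (1.2245) = -470.3673
Denominator Σ(y_t−ȳ)² = 931.4286
r_1 = -470.3673 / 931.4286 = -0.505

-0.505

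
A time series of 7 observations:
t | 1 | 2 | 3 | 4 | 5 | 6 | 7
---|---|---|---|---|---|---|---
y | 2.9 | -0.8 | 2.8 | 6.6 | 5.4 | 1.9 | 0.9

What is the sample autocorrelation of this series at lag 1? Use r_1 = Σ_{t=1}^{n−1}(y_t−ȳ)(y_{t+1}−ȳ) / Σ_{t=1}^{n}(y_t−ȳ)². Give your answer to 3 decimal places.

0.230

Mean ȳ = (2.9 − 0.8 + 2.8 + 6.6 + 5.4 + 1.9 + 0.9)/7 = 2.8143
Σ(y_t−ȳ)(y_{t+1}−ȳ) = (-0.3098) + (0.0516) + (-0.0541) + (9.7888) + (-2.3641) + (1.7502) = 8.8627
Denominator Σ(y_t−ȳ)² = 38.5886
r_1 = 8.8627 / 38.5886 = 0.230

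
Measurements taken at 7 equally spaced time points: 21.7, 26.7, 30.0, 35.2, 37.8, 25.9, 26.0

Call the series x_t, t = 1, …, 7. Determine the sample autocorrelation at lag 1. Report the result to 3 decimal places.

0.293

Mean x̄ = (21.7 + 26.7 + 30.0 + 35.2 + 37.8 + 25.9 + 26.0)/7 = 29.0429
Deviations from mean: -7.3429, -2.3429, 0.9571, 6.1571, 8.7571, -3.1429, -3.0429
Σ(x_t−x̄)(x_{t+1}−x̄) = (17.2033) + (-2.2424) + (5.8933) + (53.9190) + (-27.5224) + (9.5633) = 56.8139
Denominator Σ(x_t−x̄)² = 194.0571
r_1 = 56.8139 / 194.0571 = 0.293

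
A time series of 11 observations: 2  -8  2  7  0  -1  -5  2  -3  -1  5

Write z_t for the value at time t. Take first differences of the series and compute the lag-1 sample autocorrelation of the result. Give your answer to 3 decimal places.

First differences Δz: -10, 10, 5, -7, -1, -4, 7, -5, 2, 6
Mean of differences = 0.3000
Numerator Σ(Δz_t−Δz̄)(Δz_{t+1}−Δz̄) = -137.1900
Denominator Σ(Δz_t−Δz̄)² = 404.1000
r_1(Δz) = -137.1900 / 404.1000 = -0.339

-0.339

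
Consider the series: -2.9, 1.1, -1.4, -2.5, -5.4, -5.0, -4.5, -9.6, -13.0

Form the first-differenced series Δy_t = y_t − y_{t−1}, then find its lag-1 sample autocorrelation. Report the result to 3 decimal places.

-0.093

First differences Δy: 4.0, -2.5, -1.1, -2.9, 0.4, 0.5, -5.1, -3.4
Mean of differences = -1.2625
Numerator Σ(Δy_t−Δȳ)(Δy_{t+1}−Δȳ) = -5.3327
Denominator Σ(Δy_t−Δȳ)² = 57.0988
r_1(Δy) = -5.3327 / 57.0988 = -0.093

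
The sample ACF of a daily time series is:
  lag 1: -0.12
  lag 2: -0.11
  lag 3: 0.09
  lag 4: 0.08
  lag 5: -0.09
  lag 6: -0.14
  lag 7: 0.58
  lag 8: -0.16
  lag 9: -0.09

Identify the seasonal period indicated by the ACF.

The largest autocorrelation is r_7 = 0.58; the remaining lags stay at or below 0.09.
The dominant spike at lag 7 indicates a seasonal period of 7.

7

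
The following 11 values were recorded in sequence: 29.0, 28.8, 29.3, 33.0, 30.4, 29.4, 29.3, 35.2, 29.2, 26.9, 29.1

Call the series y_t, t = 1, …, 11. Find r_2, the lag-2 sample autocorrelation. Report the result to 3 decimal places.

-0.451

Mean ȳ = (29.0 + 28.8 + 29.3 + 33.0 + 30.4 + 29.4 + 29.3 + 35.2 + 29.2 + 26.9 + 29.1)/11 = 29.9636
Numerator Σ_{t=1}^{9}(y_t−ȳ)(y_{t+2}−ȳ) = -23.0117
Denominator Σ(y_t−ȳ)² = 51.0255
r_2 = -23.0117 / 51.0255 = -0.451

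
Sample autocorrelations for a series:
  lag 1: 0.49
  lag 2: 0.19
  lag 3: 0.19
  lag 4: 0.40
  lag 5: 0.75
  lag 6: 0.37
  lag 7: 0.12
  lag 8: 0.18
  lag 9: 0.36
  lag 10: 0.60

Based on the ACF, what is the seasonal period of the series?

5

The largest autocorrelation is r_5 = 0.75, with a weaker echo at lag 10 (0.60); the remaining lags stay at or below 0.49. The elevated value at lag 1 (0.49), dropping to 0.19 at lag 2, reflects decaying short-term dependence rather than seasonality.
The dominant spike at lag 5 indicates a seasonal period of 5.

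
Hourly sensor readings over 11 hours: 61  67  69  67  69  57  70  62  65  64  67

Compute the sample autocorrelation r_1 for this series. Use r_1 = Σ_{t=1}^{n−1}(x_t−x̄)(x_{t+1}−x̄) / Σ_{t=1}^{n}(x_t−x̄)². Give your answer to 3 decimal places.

Mean x̄ = (61 + 67 + 69 + 67 + 69 + 57 + 70 + 62 + 65 + 64 + 67)/11 = 65.2727
Numerator Σ_{t=1}^{10}(x_t−x̄)(x_{t+1}−x̄) = -74.4380
Denominator Σ(x_t−x̄)² = 158.1818
r_1 = -74.4380 / 158.1818 = -0.471

-0.471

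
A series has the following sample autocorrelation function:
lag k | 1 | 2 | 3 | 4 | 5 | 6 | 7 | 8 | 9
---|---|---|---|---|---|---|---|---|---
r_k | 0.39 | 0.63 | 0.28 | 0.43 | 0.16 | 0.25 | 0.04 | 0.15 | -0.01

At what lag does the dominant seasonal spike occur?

2

The largest autocorrelation is r_2 = 0.63, with a weaker echo at lag 4 (0.43); the remaining lags stay at or below 0.39.
The dominant spike at lag 2 indicates a seasonal period of 2.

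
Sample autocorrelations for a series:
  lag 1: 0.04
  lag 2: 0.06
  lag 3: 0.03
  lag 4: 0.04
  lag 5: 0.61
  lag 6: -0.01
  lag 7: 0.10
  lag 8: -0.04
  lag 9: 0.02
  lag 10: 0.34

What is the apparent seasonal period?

The largest autocorrelation is r_5 = 0.61, with a weaker echo at lag 10 (0.34); the remaining lags stay at or below 0.10.
The dominant spike at lag 5 indicates a seasonal period of 5.

5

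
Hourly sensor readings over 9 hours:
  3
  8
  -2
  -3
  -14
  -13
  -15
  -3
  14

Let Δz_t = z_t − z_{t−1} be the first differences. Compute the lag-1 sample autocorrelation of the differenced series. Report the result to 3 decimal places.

First differences Δz: 5, -10, -1, -11, 1, -2, 12, 17
Mean of differences = 1.3750
Numerator Σ(Δz_t−Δz̄)(Δz_{t+1}−Δz̄) = 151.2344
Denominator Σ(Δz_t−Δz̄)² = 669.8750
r_1(Δz) = 151.2344 / 669.8750 = 0.226

0.226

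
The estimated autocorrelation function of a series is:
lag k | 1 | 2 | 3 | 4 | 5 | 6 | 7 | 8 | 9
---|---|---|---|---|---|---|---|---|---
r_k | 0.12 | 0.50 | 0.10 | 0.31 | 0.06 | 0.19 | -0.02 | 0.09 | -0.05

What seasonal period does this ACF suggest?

2

The largest autocorrelation is r_2 = 0.50, with weaker echoes at lags 4 (0.31) and 6 (0.19); the remaining lags stay at or below 0.12.
The dominant spike at lag 2 indicates a seasonal period of 2.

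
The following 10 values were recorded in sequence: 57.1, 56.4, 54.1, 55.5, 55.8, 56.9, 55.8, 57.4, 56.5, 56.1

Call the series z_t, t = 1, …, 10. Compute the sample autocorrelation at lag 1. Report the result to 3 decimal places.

0.093

Mean z̄ = (57.1 + 56.4 + 54.1 + 55.5 + 55.8 + 56.9 + 55.8 + 57.4 + 56.5 + 56.1)/10 = 56.1600
Numerator Σ_{t=1}^{9}(z_t−z̄)(z_{t+1}−z̄) = 0.7504
Denominator Σ(z_t−z̄)² = 8.0840
r_1 = 0.7504 / 8.0840 = 0.093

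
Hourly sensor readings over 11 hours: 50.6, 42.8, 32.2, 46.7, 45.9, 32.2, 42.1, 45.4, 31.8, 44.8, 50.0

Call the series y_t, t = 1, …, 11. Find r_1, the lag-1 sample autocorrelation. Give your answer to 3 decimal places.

-0.214

Mean ȳ = (50.6 + 42.8 + 32.2 + 46.7 + 45.9 + 32.2 + 42.1 + 45.4 + 31.8 + 44.8 + 50.0)/11 = 42.2273
Numerator Σ_{t=1}^{10}(y_t−ȳ)(y_{t+1}−ȳ) = -105.2371
Denominator Σ(y_t−ȳ)² = 490.8618
r_1 = -105.2371 / 490.8618 = -0.214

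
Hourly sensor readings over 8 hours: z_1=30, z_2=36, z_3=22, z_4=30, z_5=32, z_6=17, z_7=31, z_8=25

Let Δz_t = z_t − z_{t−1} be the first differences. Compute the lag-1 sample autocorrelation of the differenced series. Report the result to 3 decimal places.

-0.674

First differences Δz: 6, -14, 8, 2, -15, 14, -6
Mean of differences = -0.7143
Numerator Σ(Δz_t−Δz̄)(Δz_{t+1}−Δz̄) = -508.0816
Denominator Σ(Δz_t−Δz̄)² = 753.4286
r_1(Δz) = -508.0816 / 753.4286 = -0.674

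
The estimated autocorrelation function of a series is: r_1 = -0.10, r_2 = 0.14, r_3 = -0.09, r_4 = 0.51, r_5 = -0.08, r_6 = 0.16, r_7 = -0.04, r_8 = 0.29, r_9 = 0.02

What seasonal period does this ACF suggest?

The largest autocorrelation is r_4 = 0.51, with a weaker echo at lag 8 (0.29); the remaining lags stay at or below 0.16.
The dominant spike at lag 4 indicates a seasonal period of 4.

4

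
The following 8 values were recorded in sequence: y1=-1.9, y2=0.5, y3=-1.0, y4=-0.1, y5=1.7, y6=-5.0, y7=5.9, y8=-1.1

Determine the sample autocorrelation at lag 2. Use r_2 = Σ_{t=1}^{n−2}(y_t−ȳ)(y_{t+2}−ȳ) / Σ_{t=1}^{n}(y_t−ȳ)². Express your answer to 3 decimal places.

Mean ȳ = (-1.9 + 0.5 − 1.0 − 0.1 + 1.7 − 5.0 + 5.9 − 1.1)/8 = -0.1250
Deviations from mean: -1.7750, 0.6250, -0.8750, 0.0250, 1.8250, -4.8750, 6.0250, -0.9750
Numerator Σ_{t=1}^{6}(y_t−ȳ)(y_{t+2}−ȳ) = 15.5988
Denominator Σ(y_t−ȳ)² = 68.6550
r_2 = 15.5988 / 68.6550 = 0.227

0.227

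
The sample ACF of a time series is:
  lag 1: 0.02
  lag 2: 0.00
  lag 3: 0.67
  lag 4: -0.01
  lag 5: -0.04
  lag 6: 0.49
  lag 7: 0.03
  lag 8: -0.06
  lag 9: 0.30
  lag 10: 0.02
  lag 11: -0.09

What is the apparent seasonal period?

3

The largest autocorrelation is r_3 = 0.67, with weaker echoes at lags 6 (0.49) and 9 (0.30); the remaining lags stay at or below 0.03.
The dominant spike at lag 3 indicates a seasonal period of 3.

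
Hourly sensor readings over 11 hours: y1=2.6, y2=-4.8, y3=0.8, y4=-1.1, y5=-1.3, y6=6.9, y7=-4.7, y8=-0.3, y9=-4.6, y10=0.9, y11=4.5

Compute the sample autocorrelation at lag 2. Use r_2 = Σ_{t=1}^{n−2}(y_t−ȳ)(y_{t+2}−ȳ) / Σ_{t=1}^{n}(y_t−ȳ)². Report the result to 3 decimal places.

0.020

Mean ȳ = (2.6 − 4.8 + 0.8 − 1.1 − 1.3 + 6.9 − 4.7 − 0.3 − 4.6 + 0.9 + 4.5)/11 = -0.1000
Numerator Σ_{t=1}^{9}(y_t−ȳ)(y_{t+2}−ȳ) = 2.9700
Denominator Σ(y_t−ȳ)² = 145.2400
r_2 = 2.9700 / 145.2400 = 0.020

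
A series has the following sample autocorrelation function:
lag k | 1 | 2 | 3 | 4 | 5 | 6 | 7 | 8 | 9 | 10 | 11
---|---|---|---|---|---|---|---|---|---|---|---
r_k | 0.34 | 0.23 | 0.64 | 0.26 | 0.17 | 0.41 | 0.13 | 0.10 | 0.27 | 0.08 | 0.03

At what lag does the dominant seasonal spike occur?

3

The largest autocorrelation is r_3 = 0.64, with a weaker echo at lag 6 (0.41); the remaining lags stay at or below 0.34. The elevated value at lag 1 (0.34), dropping to 0.23 at lag 2, reflects decaying short-term dependence rather than seasonality.
The dominant spike at lag 3 indicates a seasonal period of 3.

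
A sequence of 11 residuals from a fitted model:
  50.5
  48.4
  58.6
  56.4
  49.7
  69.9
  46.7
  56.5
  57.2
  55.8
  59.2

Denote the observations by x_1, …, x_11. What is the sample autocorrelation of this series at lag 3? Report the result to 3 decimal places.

0.221

Mean x̄ = (50.5 + 48.4 + 58.6 + 56.4 + 49.7 + 69.9 + 46.7 + 56.5 + 57.2 + 55.8 + 59.2)/11 = 55.3545
Numerator Σ_{t=1}^{8}(x_t−x̄)(x_{t+3}−x̄) = 93.3238
Denominator Σ(x_t−x̄)² = 421.7073
r_3 = 93.3238 / 421.7073 = 0.221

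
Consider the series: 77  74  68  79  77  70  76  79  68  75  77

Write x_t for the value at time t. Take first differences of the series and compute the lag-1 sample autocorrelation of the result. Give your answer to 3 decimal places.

-0.402

First differences Δx: -3, -6, 11, -2, -7, 6, 3, -11, 7, 2
Mean of differences = 0.0000
Numerator Σ(Δx_t−Δx̄)(Δx_{t+1}−Δx̄) = -176.0000
Denominator Σ(Δx_t−Δx̄)² = 438.0000
r_1(Δx) = -176.0000 / 438.0000 = -0.402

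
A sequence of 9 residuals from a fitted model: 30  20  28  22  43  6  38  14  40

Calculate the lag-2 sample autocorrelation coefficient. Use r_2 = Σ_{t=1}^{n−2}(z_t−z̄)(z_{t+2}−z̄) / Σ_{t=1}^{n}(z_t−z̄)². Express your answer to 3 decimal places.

0.606

Mean z̄ = (30 + 20 + 28 + 22 + 43 + 6 + 38 + 14 + 40)/9 = 26.7778
Σ(z_t−z̄)(z_{t+2}−z̄) = (3.9383) + (32.3827) + (19.8272) + (99.2716) + (182.0494) + (265.4938) + (148.3827) = 751.3457
Denominator Σ(z_t−z̄)² = 1239.5556
r_2 = 751.3457 / 1239.5556 = 0.606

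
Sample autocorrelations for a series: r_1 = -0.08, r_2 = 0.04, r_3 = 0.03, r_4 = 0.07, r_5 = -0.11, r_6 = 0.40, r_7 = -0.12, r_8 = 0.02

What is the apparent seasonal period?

6

The largest autocorrelation is r_6 = 0.40; the remaining lags stay at or below 0.07.
The dominant spike at lag 6 indicates a seasonal period of 6.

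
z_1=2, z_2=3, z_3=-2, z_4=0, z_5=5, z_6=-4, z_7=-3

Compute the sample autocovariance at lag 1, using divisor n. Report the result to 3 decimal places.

Mean z̄ = (2 + 3 − 2 + 0 + 5 − 4 − 3)/7 = 0.1429
Deviations: 1.8571, 2.8571, -2.1429, -0.1429, 4.8571, -4.1429, -3.1429
Σ_{t=1}^{6}(z_t−z̄)(z_{t+1}−z̄) = -8.3061
γ_1 = -8.3061 / 7 = -1.187

-1.187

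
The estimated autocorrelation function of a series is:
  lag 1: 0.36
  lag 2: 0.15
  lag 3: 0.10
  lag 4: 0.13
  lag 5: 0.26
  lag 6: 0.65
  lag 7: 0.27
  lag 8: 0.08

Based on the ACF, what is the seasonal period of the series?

6

The largest autocorrelation is r_6 = 0.65; the remaining lags stay at or below 0.36. The elevated value at lag 1 (0.36), dropping to 0.15 at lag 2, reflects decaying short-term dependence rather than seasonality.
The dominant spike at lag 6 indicates a seasonal period of 6.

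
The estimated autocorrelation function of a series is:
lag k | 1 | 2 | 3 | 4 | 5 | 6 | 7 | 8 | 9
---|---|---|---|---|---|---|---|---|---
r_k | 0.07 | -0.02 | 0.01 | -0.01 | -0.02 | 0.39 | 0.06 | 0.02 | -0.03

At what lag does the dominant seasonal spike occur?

6

The largest autocorrelation is r_6 = 0.39; the remaining lags stay at or below 0.07.
The dominant spike at lag 6 indicates a seasonal period of 6.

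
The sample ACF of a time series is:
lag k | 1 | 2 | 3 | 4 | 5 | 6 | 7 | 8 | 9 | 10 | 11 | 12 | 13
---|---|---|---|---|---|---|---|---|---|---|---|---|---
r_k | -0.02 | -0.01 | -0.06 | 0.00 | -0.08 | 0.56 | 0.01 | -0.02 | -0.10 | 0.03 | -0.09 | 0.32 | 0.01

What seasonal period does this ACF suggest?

The largest autocorrelation is r_6 = 0.56, with a weaker echo at lag 12 (0.32); the remaining lags stay at or below 0.03.
The dominant spike at lag 6 indicates a seasonal period of 6.

6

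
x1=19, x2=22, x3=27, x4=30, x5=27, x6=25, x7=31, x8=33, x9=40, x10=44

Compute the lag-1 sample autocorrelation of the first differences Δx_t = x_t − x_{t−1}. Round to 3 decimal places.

0.123

First differences Δx: 3, 5, 3, -3, -2, 6, 2, 7, 4
Mean of differences = 2.7778
Numerator Σ(Δx_t−Δx̄)(Δx_{t+1}−Δx̄) = 11.2840
Denominator Σ(Δx_t−Δx̄)² = 91.5556
r_1(Δx) = 11.2840 / 91.5556 = 0.123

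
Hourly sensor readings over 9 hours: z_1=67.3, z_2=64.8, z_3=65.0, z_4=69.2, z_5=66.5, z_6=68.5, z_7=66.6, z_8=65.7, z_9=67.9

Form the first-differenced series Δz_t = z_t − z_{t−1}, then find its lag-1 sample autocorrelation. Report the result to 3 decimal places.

First differences Δz: -2.5, 0.2, 4.2, -2.7, 2.0, -1.9, -0.9, 2.2
Mean of differences = 0.0750
Numerator Σ(Δz_t−Δz̄)(Δz_{t+1}−Δz̄) = -20.5431
Denominator Σ(Δz_t−Δz̄)² = 44.4350
r_1(Δz) = -20.5431 / 44.4350 = -0.462

-0.462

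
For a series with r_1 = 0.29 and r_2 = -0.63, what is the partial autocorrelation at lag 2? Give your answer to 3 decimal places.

φ_{22} = (r_2 − r_1²) / (1 − r_1²)
r_1² = (0.29)² = 0.0841
Numerator = -0.63 − 0.0841 = -0.7141; denominator = 1 − 0.0841 = 0.9159
φ_{22} = -0.7141 / 0.9159 = -0.780

-0.780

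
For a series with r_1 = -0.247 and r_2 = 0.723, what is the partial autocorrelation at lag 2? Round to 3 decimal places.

0.705

φ_{22} = (r_2 − r_1²) / (1 − r_1²)
r_1² = (-0.247)² = 0.061009
Numerator = 0.723 − 0.0610 = 0.6620; denominator = 1 − 0.0610 = 0.9390
φ_{22} = 0.6620 / 0.9390 = 0.705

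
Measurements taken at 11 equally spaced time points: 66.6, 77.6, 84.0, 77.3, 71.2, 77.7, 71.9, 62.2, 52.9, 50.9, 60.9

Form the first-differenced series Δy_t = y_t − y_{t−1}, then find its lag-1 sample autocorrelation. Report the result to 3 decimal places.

0.201

First differences Δy: 11.0, 6.4, -6.7, -6.1, 6.5, -5.8, -9.7, -9.3, -2.0, 10.0
Mean of differences = -0.5700
Numerator Σ(Δy_t−Δȳ)(Δy_{t+1}−Δȳ) = 120.5661
Denominator Σ(Δy_t−Δȳ)² = 601.2810
r_1(Δy) = 120.5661 / 601.2810 = 0.201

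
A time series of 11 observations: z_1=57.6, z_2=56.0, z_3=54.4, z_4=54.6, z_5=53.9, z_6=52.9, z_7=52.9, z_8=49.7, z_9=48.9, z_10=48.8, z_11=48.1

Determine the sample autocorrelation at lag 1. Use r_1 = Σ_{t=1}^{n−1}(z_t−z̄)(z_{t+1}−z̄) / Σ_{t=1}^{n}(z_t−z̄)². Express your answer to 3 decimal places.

0.691

Mean z̄ = (57.6 + 56.0 + 54.4 + 54.6 + 53.9 + 52.9 + 52.9 + 49.7 + 48.9 + 48.8 + 48.1)/11 = 52.5273
Numerator Σ_{t=1}^{10}(z_t−z̄)(z_{t+1}−z̄) = 70.7202
Denominator Σ(z_t−z̄)² = 102.4018
r_1 = 70.7202 / 102.4018 = 0.691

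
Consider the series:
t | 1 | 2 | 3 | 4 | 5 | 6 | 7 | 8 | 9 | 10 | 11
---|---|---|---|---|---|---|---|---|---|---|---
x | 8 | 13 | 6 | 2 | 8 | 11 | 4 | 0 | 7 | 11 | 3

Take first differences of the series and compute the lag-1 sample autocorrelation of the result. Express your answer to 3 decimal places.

-0.120

First differences Δx: 5, -7, -4, 6, 3, -7, -4, 7, 4, -8
Mean of differences = -0.5000
Numerator Σ(Δx_t−Δx̄)(Δx_{t+1}−Δx̄) = -39.2500
Denominator Σ(Δx_t−Δx̄)² = 326.5000
r_1(Δx) = -39.2500 / 326.5000 = -0.120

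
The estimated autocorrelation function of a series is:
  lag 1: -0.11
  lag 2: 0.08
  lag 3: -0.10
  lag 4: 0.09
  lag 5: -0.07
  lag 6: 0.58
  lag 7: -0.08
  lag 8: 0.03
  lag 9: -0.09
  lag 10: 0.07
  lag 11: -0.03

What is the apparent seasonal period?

The largest autocorrelation is r_6 = 0.58; the remaining lags stay at or below 0.09.
The dominant spike at lag 6 indicates a seasonal period of 6.

6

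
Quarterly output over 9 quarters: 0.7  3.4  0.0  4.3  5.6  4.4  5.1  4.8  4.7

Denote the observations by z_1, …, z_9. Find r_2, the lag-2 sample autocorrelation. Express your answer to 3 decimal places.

0.292

Mean z̄ = (0.7 + 3.4 + 0.0 + 4.3 + 5.6 + 4.4 + 5.1 + 4.8 + 4.7)/9 = 3.6667
Numerator Σ_{t=1}^{7}(z_t−z̄)(z_{t+2}−z̄) = 9.1678
Denominator Σ(z_t−z̄)² = 31.4000
r_2 = 9.1678 / 31.4000 = 0.292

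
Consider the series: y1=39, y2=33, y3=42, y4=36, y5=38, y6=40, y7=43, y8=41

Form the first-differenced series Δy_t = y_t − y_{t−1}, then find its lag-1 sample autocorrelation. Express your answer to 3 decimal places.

-0.686

First differences Δy: -6, 9, -6, 2, 2, 3, -2
Mean of differences = 0.2857
Numerator Σ(Δy_t−Δȳ)(Δy_{t+1}−Δȳ) = -118.9388
Denominator Σ(Δy_t−Δȳ)² = 173.4286
r_1(Δy) = -118.9388 / 173.4286 = -0.686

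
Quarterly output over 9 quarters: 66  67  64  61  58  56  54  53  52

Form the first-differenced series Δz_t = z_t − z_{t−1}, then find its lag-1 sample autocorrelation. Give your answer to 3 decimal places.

0.032

First differences Δz: 1, -3, -3, -3, -2, -2, -1, -1
Mean of differences = -1.7500
Numerator Σ(Δz_t−Δz̄)(Δz_{t+1}−Δz̄) = 0.4375
Denominator Σ(Δz_t−Δz̄)² = 13.5000
r_1(Δz) = 0.4375 / 13.5000 = 0.032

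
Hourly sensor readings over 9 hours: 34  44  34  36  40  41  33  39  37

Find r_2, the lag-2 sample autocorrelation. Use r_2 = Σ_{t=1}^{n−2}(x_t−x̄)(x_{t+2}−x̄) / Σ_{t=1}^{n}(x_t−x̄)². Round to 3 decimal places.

-0.137

Mean x̄ = (34 + 44 + 34 + 36 + 40 + 41 + 33 + 39 + 37)/9 = 37.5556
Σ(x_t−x̄)(x_{t+2}−x̄) = (12.6420) + (-10.0247) + (-8.6914) + (-5.3580) + (-11.1358) + (4.9753) + (2.5309) = -15.0617
Denominator Σ(x_t−x̄)² = 110.2222
r_2 = -15.0617 / 110.2222 = -0.137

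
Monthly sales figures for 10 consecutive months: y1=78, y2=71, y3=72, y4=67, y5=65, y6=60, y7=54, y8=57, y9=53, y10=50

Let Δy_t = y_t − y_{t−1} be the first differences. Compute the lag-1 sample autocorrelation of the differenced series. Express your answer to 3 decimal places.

-0.526

First differences Δy: -7, 1, -5, -2, -5, -6, 3, -4, -3
Mean of differences = -3.1111
Numerator Σ(Δy_t−Δȳ)(Δy_{t+1}−Δȳ) = -45.6790
Denominator Σ(Δy_t−Δȳ)² = 86.8889
r_1(Δy) = -45.6790 / 86.8889 = -0.526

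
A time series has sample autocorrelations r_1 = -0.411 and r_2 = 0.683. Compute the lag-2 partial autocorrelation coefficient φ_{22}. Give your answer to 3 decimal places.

φ_{22} = (r_2 − r_1²) / (1 − r_1²)
r_1² = (-0.411)² = 0.168921
Numerator = 0.683 − 0.1689 = 0.5141; denominator = 1 − 0.1689 = 0.8311
φ_{22} = 0.5141 / 0.8311 = 0.619

0.619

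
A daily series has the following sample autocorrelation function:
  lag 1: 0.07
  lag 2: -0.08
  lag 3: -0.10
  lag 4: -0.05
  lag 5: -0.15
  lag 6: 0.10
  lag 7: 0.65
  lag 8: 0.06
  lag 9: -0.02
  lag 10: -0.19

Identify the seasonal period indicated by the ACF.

7

The largest autocorrelation is r_7 = 0.65; the remaining lags stay at or below 0.10.
The dominant spike at lag 7 indicates a seasonal period of 7.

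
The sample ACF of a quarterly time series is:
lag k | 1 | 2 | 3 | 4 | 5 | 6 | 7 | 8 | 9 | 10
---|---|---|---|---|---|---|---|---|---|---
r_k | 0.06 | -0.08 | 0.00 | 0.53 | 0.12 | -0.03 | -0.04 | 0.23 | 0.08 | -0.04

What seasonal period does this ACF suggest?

4

The largest autocorrelation is r_4 = 0.53, with a weaker echo at lag 8 (0.23); the remaining lags stay at or below 0.12.
The dominant spike at lag 4 indicates a seasonal period of 4.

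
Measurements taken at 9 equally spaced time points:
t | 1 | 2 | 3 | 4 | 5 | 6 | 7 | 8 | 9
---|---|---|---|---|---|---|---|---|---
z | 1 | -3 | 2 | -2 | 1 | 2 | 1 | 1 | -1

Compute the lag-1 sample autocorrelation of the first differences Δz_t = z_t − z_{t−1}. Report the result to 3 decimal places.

-0.686

First differences Δz: -4, 5, -4, 3, 1, -1, 0, -2
Mean of differences = -0.2500
Numerator Σ(Δz_t−Δz̄)(Δz_{t+1}−Δz̄) = -49.0625
Denominator Σ(Δz_t−Δz̄)² = 71.5000
r_1(Δz) = -49.0625 / 71.5000 = -0.686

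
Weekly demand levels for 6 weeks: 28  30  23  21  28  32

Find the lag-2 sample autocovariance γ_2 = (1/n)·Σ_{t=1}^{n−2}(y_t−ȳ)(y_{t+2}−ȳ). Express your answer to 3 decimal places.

Mean ȳ = (28 + 30 + 23 + 21 + 28 + 32)/6 = 27.0000
Σ_{t=1}^{4}(y_t−ȳ)(y_{t+2}−ȳ) = -56.0000
γ_2 = -56.0000 / 6 = -9.333

-9.333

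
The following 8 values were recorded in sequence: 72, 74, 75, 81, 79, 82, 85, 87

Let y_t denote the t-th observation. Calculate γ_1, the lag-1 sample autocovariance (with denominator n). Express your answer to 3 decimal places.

14.014

Mean ȳ = (72 + 74 + 75 + 81 + 79 + 82 + 85 + 87)/8 = 79.3750
Deviations: -7.3750, -5.3750, -4.3750, 1.6250, -0.3750, 2.6250, 5.6250, 7.6250
Σ_{t=1}^{7}(y_t−ȳ)(y_{t+1}−ȳ) = 112.1094
γ_1 = 112.1094 / 8 = 14.014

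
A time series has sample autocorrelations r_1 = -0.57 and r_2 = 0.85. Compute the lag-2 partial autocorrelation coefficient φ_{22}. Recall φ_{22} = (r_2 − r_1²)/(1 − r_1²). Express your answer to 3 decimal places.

0.778

φ_{22} = (r_2 − r_1²) / (1 − r_1²)
r_1² = (-0.57)² = 0.3249
Numerator = 0.85 − 0.3249 = 0.5251; denominator = 1 − 0.3249 = 0.6751
φ_{22} = 0.5251 / 0.6751 = 0.778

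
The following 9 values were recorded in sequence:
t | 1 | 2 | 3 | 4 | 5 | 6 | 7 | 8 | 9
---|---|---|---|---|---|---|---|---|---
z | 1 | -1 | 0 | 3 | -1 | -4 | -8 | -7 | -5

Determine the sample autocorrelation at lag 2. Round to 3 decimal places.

0.219

Mean z̄ = (1 − 1 + 0 + 3 − 1 − 4 − 8 − 7 − 5)/9 = -2.4444
Σ(z_t−z̄)(z_{t+2}−z̄) = (8.4198) + (7.8642) + (3.5309) + (-8.4691) + (-8.0247) + (7.0864) + (14.1975) = 24.6049
Denominator Σ(z_t−z̄)² = 112.2222
r_2 = 24.6049 / 112.2222 = 0.219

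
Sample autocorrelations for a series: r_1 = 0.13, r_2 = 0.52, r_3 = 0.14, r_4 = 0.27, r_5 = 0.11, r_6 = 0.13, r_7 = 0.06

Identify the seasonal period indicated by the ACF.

The largest autocorrelation is r_2 = 0.52, with a weaker echo at lag 4 (0.27); the remaining lags stay at or below 0.14.
The dominant spike at lag 2 indicates a seasonal period of 2.

2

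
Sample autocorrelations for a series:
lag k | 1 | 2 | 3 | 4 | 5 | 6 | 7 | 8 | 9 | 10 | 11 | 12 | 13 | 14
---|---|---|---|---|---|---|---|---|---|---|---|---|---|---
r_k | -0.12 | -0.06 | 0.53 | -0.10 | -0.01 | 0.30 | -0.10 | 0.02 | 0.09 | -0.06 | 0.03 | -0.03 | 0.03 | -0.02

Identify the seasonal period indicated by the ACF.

3

The largest autocorrelation is r_3 = 0.53, with a weaker echo at lag 6 (0.30); the remaining lags stay at or below 0.09.
The dominant spike at lag 3 indicates a seasonal period of 3.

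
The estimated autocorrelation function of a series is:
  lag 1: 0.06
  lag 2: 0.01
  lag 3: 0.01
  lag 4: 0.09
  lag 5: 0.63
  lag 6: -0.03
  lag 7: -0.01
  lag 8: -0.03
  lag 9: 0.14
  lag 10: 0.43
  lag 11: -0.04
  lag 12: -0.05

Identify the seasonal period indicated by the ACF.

5

The largest autocorrelation is r_5 = 0.63, with a weaker echo at lag 10 (0.43); the remaining lags stay at or below 0.14.
The dominant spike at lag 5 indicates a seasonal period of 5.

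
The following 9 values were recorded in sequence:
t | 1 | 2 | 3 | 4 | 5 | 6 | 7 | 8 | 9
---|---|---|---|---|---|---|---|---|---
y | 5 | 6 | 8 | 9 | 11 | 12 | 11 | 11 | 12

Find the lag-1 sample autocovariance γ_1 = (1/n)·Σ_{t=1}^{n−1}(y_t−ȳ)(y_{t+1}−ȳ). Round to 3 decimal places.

Mean ȳ = (5 + 6 + 8 + 9 + 11 + 12 + 11 + 11 + 12)/9 = 9.4444
Σ_{t=1}^{8}(y_t−ȳ)(y_{t+1}−ȳ) = 34.5802
γ_1 = 34.5802 / 9 = 3.842

3.842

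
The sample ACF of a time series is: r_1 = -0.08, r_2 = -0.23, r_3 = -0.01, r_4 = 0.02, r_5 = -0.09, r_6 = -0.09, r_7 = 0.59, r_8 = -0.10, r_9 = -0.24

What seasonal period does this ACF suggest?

7

The largest autocorrelation is r_7 = 0.59; the remaining lags stay at or below 0.02.
The dominant spike at lag 7 indicates a seasonal period of 7.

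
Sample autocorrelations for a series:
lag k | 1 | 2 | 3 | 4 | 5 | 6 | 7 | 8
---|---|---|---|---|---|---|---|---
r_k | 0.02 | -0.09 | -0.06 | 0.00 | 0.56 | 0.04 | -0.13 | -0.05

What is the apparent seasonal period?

The largest autocorrelation is r_5 = 0.56; the remaining lags stay at or below 0.04.
The dominant spike at lag 5 indicates a seasonal period of 5.

5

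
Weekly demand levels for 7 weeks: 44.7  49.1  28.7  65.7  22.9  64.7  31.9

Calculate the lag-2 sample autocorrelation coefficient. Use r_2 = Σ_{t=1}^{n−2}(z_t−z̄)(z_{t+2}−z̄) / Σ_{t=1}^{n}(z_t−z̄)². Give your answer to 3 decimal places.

Mean z̄ = (44.7 + 49.1 + 28.7 + 65.7 + 22.9 + 64.7 + 31.9)/7 = 43.9571
Deviations from mean: 0.7429, 5.1429, -15.2571, 21.7429, -21.0571, 20.7429, -12.0571
Numerator Σ_{t=1}^{5}(z_t−z̄)(z_{t+2}−z̄) = 1126.6563
Denominator Σ(z_t−z̄)² = 1751.5771
r_2 = 1126.6563 / 1751.5771 = 0.643

0.643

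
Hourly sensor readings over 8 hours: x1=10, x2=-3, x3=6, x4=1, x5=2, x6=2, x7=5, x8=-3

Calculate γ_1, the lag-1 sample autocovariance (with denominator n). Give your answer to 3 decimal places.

Mean x̄ = (10 − 3 + 6 + 1 + 2 + 2 + 5 − 3)/8 = 2.5000
Σ_{t=1}^{7}(x_t−x̄)(x_{t+1}−x̄) = -79.7500
γ_1 = -79.7500 / 8 = -9.969

-9.969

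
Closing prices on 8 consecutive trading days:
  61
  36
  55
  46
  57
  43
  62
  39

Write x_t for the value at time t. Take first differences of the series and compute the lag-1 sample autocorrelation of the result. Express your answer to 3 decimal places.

First differences Δx: -25, 19, -9, 11, -14, 19, -23
Mean of differences = -3.1429
Numerator Σ(Δx_t−Δx̄)(Δx_{t+1}−Δx̄) = -1530.1633
Denominator Σ(Δx_t−Δx̄)² = 2204.8571
r_1(Δx) = -1530.1633 / 2204.8571 = -0.694

-0.694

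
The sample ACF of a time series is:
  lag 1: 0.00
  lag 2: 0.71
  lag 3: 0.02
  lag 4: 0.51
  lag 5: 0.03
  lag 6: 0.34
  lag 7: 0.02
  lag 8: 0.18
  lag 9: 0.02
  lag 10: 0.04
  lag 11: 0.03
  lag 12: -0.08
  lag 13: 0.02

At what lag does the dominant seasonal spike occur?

2

The largest autocorrelation is r_2 = 0.71, with weaker echoes at lags 4 (0.51), 6 (0.34) and 8 (0.18); the remaining lags stay at or below 0.04.
The dominant spike at lag 2 indicates a seasonal period of 2.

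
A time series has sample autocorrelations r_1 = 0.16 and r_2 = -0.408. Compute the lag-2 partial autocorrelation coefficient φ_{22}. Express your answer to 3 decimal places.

-0.445

φ_{22} = (r_2 − r_1²) / (1 − r_1²)
r_1² = (0.16)² = 0.0256
Numerator = -0.408 − 0.0256 = -0.4336; denominator = 1 − 0.0256 = 0.9744
φ_{22} = -0.4336 / 0.9744 = -0.445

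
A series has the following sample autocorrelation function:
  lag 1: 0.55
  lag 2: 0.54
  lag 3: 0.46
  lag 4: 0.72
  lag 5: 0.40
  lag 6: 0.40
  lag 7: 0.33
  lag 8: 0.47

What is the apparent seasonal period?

4

The largest autocorrelation is r_4 = 0.72; the remaining lags stay at or below 0.55. The elevated value at lag 1 (0.55), dropping to 0.54 at lag 2, reflects decaying short-term dependence rather than seasonality.
The dominant spike at lag 4 indicates a seasonal period of 4.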